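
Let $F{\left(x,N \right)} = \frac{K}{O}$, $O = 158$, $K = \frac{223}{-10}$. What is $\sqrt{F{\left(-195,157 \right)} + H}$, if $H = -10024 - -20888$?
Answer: $\frac{\sqrt{6780134315}}{790} \approx 104.23$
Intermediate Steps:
$K = - \frac{223}{10}$ ($K = 223 \left(- \frac{1}{10}\right) = - \frac{223}{10} \approx -22.3$)
$F{\left(x,N \right)} = - \frac{223}{1580}$ ($F{\left(x,N \right)} = - \frac{223}{10 \cdot 158} = \left(- \frac{223}{10}\right) \frac{1}{158} = - \frac{223}{1580}$)
$H = 10864$ ($H = -10024 + 20888 = 10864$)
$\sqrt{F{\left(-195,157 \right)} + H} = \sqrt{- \frac{223}{1580} + 10864} = \sqrt{\frac{17164897}{1580}} = \frac{\sqrt{6780134315}}{790}$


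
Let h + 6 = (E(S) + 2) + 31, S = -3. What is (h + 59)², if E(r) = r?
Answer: 6889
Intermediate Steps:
h = 24 (h = -6 + ((-3 + 2) + 31) = -6 + (-1 + 31) = -6 + 30 = 24)
(h + 59)² = (24 + 59)² = 83² = 6889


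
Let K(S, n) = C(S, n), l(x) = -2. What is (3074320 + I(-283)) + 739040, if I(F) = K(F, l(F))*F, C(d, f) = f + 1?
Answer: 3813643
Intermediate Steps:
C(d, f) = 1 + f
K(S, n) = 1 + n
I(F) = -F (I(F) = (1 - 2)*F = -F)
(3074320 + I(-283)) + 739040 = (3074320 - 1*(-283)) + 739040 = (3074320 + 283) + 739040 = 3074603 + 739040 = 3813643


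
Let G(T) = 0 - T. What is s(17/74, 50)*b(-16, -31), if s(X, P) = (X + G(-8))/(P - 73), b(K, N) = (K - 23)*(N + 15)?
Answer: -190008/851 ≈ -223.28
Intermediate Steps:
b(K, N) = (-23 + K)*(15 + N)
G(T) = -T
s(X, P) = (8 + X)/(-73 + P) (s(X, P) = (X - 1*(-8))/(P - 73) = (X + 8)/(-73 + P) = (8 + X)/(-73 + P))
s(17/74, 50)*b(-16, -31) = ((8 + 17/74)/(-73 + 50))*(-345 - 23*(-31) + 15*(-16) - 16*(-31)) = ((8 + 17*(1/74))/(-23))*(-345 + 713 - 240 + 496) = -(8 + 17/74)/23*624 = -1/23*609/74*624 = -609/1702*624 = -190008/851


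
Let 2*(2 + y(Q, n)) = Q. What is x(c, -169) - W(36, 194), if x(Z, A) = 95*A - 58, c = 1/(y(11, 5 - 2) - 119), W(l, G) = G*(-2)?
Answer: -15725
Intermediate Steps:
y(Q, n) = -2 + Q/2
W(l, G) = -2*G
c = -2/231 (c = 1/((-2 + (½)*11) - 119) = 1/((-2 + 11/2) - 119) = 1/(7/2 - 119) = 1/(-231/2) = -2/231 ≈ -0.0086580)
x(Z, A) = -58 + 95*A
x(c, -169) - W(36, 194) = (-58 + 95*(-169)) - (-2)*194 = (-58 - 16055) - 1*(-388) = -16113 + 388 = -15725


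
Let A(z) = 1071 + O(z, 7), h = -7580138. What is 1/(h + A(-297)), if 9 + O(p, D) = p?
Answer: -1/7579373 ≈ -1.3194e-7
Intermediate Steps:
O(p, D) = -9 + p
A(z) = 1062 + z (A(z) = 1071 + (-9 + z) = 1062 + z)
1/(h + A(-297)) = 1/(-7580138 + (1062 - 297)) = 1/(-7580138 + 765) = 1/(-7579373) = -1/7579373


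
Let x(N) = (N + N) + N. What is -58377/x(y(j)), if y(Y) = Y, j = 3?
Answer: -19459/3 ≈ -6486.3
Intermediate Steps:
x(N) = 3*N (x(N) = 2*N + N = 3*N)
-58377/x(y(j)) = -58377/(3*3) = -58377/9 = -58377*⅑ = -19459/3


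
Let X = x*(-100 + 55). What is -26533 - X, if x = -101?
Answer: -31078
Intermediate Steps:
X = 4545 (X = -101*(-100 + 55) = -101*(-45) = 4545)
-26533 - X = -26533 - 1*4545 = -26533 - 4545 = -31078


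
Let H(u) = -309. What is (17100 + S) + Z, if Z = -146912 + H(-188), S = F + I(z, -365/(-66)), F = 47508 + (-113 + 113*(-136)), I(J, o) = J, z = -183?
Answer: -98277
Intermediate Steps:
F = 32027 (F = 47508 + (-113 - 15368) = 47508 - 15481 = 32027)
S = 31844 (S = 32027 - 183 = 31844)
Z = -147221 (Z = -146912 - 309 = -147221)
(17100 + S) + Z = (17100 + 31844) - 147221 = 48944 - 147221 = -98277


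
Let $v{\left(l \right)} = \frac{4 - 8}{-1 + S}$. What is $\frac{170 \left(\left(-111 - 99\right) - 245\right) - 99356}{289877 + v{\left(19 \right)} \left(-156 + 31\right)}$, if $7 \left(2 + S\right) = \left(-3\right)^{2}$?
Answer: $- \frac{265059}{434378} \approx -0.6102$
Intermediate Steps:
$S = - \frac{5}{7}$ ($S = -2 + \frac{\left(-3\right)^{2}}{7} = -2 + \frac{1}{7} \cdot 9 = -2 + \frac{9}{7} = - \frac{5}{7} \approx -0.71429$)
$v{\left(l \right)} = \frac{7}{3}$ ($v{\left(l \right)} = \frac{4 - 8}{-1 - \frac{5}{7}} = - \frac{4}{- \frac{12}{7}} = \left(-4\right) \left(- \frac{7}{12}\right) = \frac{7}{3}$)
$\frac{170 \left(\left(-111 - 99\right) - 245\right) - 99356}{289877 + v{\left(19 \right)} \left(-156 + 31\right)} = \frac{170 \left(\left(-111 - 99\right) - 245\right) - 99356}{289877 + \frac{7 \left(-156 + 31\right)}{3}} = \frac{170 \left(\left(-111 - 99\right) - 245\right) - 99356}{289877 + \frac{7}{3} \left(-125\right)} = \frac{170 \left(-210 - 245\right) - 99356}{289877 - \frac{875}{3}} = \frac{170 \left(-455\right) - 99356}{\frac{868756}{3}} = \left(-77350 - 99356\right) \frac{3}{868756} = \left(-176706\right) \frac{3}{868756} = - \frac{265059}{434378}$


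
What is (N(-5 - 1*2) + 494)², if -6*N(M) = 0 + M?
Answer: 8826841/36 ≈ 2.4519e+5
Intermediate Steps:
N(M) = -M/6 (N(M) = -(0 + M)/6 = -M/6)
(N(-5 - 1*2) + 494)² = (-(-5 - 1*2)/6 + 494)² = (-(-5 - 2)/6 + 494)² = (-⅙*(-7) + 494)² = (7/6 + 494)² = (2971/6)² = 8826841/36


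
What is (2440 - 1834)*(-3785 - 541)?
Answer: -2621556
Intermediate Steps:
(2440 - 1834)*(-3785 - 541) = 606*(-4326) = -2621556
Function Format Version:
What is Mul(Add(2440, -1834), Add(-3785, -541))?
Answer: -2621556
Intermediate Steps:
Mul(Add(2440, -1834), Add(-3785, -541)) = Mul(606, -4326) = -2621556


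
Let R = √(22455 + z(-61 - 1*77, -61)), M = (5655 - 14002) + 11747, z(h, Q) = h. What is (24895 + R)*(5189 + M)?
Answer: 213823155 + 8589*√22317 ≈ 2.1511e+8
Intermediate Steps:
M = 3400 (M = -8347 + 11747 = 3400)
R = √22317 (R = √(22455 + (-61 - 1*77)) = √(22455 + (-61 - 77)) = √(22455 - 138) = √22317 ≈ 149.39)
(24895 + R)*(5189 + M) = (24895 + √22317)*(5189 + 3400) = (24895 + √22317)*8589 = 213823155 + 8589*√22317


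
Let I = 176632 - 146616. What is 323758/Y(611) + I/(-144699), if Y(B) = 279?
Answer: 15613028126/13457007 ≈ 1160.2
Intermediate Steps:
I = 30016
323758/Y(611) + I/(-144699) = 323758/279 + 30016/(-144699) = 323758*(1/279) + 30016*(-1/144699) = 323758/279 - 30016/144699 = 15613028126/13457007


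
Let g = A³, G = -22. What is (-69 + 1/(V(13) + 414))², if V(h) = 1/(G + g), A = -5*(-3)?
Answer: 9173523744048196/1926940988449 ≈ 4760.7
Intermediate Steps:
A = 15
g = 3375 (g = 15³ = 3375)
V(h) = 1/3353 (V(h) = 1/(-22 + 3375) = 1/3353)
(-69 + 1/(V(13) + 414))² = (-69 + 1/(1/3353 + 414))² = (-69 + 1/(1388143/3353))² = (-69 + 3353/1388143)² = (-95778514/1388143)² = 9173523744048196/1926940988449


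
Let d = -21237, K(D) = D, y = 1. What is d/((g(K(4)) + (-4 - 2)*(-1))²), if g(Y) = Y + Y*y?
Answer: -21237/196 ≈ -108.35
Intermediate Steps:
g(Y) = 2*Y (g(Y) = Y + Y*1 = Y + Y = 2*Y)
d/((g(K(4)) + (-4 - 2)*(-1))²) = -21237/(2*4 + (-4 - 2)*(-1))² = -21237/(8 - 6*(-1))² = -21237/(8 + 6)² = -21237/(14²) = -21237/196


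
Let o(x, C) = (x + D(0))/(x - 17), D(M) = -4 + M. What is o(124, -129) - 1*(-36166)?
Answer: 3869882/107 ≈ 36167.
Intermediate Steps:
o(x, C) = (-4 + x)/(-17 + x) (o(x, C) = (x + (-4 + 0))/(x - 17) = (x - 4)/(-17 + x) = (-4 + x)/(-17 + x))
o(124, -129) - 1*(-36166) = (-4 + 124)/(-17 + 124) - 1*(-36166) = 120/107 + 36166 = 3869882/107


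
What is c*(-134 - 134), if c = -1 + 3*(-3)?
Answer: 2680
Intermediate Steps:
c = -10 (c = -1 - 9 = -10)
c*(-134 - 134) = -10*(-134 - 134) = -10*(-268) = 2680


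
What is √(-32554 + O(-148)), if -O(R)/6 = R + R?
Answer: I*√30778 ≈ 175.44*I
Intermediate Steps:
O(R) = -12*R (O(R) = -6*(R + R) = -12*R)
√(-32554 + O(-148)) = √(-32554 - 12*(-148)) = √(-32554 + 1776) = √(-30778) = I*√30778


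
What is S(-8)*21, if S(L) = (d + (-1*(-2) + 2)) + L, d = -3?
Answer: -147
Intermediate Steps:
S(L) = 1 + L (S(L) = (-3 + (-1*(-2) + 2)) + L = (-3 + (2 + 2)) + L = (-3 + 4) + L = 1 + L)
S(-8)*21 = (1 - 8)*21 = -7*21 = -147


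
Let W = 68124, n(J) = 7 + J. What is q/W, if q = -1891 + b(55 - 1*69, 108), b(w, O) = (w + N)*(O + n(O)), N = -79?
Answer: -11315/34062 ≈ -0.33219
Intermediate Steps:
b(w, O) = (-79 + w)*(7 + 2*O) (b(w, O) = (w - 79)*(O + (7 + O)) = (-79 + w)*(7 + 2*O))
q = -22630 (q = -1891 + (-553 - 158*108 + 108*(55 - 1*69) + (55 - 1*69)*(7 + 108)) = -1891 + (-553 - 17064 + 108*(55 - 69) + (55 - 69)*115) = -1891 + (-553 - 17064 + 108*(-14) - 14*115) = -1891 + (-553 - 17064 - 1512 - 1610) = -1891 - 20739 = -22630)
q/W = -22630/68124 = -22630*1/68124 = -11315/34062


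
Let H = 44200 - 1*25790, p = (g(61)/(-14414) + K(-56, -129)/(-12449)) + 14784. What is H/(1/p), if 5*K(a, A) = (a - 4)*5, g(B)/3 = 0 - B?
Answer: 24419414454293355/89719943 ≈ 2.7217e+8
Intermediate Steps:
g(B) = -3*B (g(B) = 3*(0 - B) = 3*(-B) = -3*B)
K(a, A) = -4 + a (K(a, A) = ((a - 4)*5)/5 = ((-4 + a)*5)/5 = (-20 + 5*a)/5 = -4 + a)
p = 2652842417631/179439886 (p = (-3*61/(-14414) + (-4 - 56)/(-12449)) + 14784 = (-183*(-1/14414) - 60*(-1/12449)) + 14784 = (183/14414 + 60/12449) + 14784 = 3143007/179439886 + 14784 = 2652842417631/179439886 ≈ 14784.)
H = 18410 (H = 44200 - 25790 = 18410)
H/(1/p) = 18410/(1/(2652842417631/179439886)) = 18410/(179439886/2652842417631) = 18410*(2652842417631/179439886) = 24419414454293355/89719943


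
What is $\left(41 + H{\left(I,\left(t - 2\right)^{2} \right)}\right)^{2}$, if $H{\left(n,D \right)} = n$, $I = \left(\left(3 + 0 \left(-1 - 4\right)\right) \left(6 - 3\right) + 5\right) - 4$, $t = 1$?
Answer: $2601$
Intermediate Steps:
$I = 10$ ($I = \left(\left(3 + 0 \left(-5\right)\right) 3 + 5\right) - 4 = \left(\left(3 + 0\right) 3 + 5\right) - 4 = \left(3 \cdot 3 + 5\right) - 4 = \left(9 + 5\right) - 4 = 14 - 4 = 10$)
$\left(41 + H{\left(I,\left(t - 2\right)^{2} \right)}\right)^{2} = \left(41 + 10\right)^{2} = 51^{2} = 2601$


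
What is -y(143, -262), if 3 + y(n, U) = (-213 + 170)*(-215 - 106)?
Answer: -13800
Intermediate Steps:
y(n, U) = 13800 (y(n, U) = -3 + (-213 + 170)*(-215 - 106) = -3 - 43*(-321) = -3 + 13803 = 13800)
-y(143, -262) = -1*13800 = -13800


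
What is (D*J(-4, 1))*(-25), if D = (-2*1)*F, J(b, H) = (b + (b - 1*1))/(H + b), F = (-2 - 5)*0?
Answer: 0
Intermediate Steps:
F = 0 (F = -7*0 = 0)
J(b, H) = (-1 + 2*b)/(H + b) (J(b, H) = (b + (b - 1))/(H + b) = (b + (-1 + b))/(H + b) = (-1 + 2*b)/(H + b))
D = 0 (D = -2*1*0 = -2*0 = 0)
(D*J(-4, 1))*(-25) = (0*((-1 + 2*(-4))/(1 - 4)))*(-25) = (0*((-1 - 8)/(-3)))*(-25) = (0*(-⅓*(-9)))*(-25) = (0*3)*(-25) = 0*(-25) = 0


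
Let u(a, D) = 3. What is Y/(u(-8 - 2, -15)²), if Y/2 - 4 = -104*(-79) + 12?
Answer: 5488/3 ≈ 1829.3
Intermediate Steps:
Y = 16464 (Y = 8 + 2*(-104*(-79) + 12) = 8 + 2*(8216 + 12) = 8 + 2*8228 = 8 + 16456 = 16464)
Y/(u(-8 - 2, -15)²) = 16464/(3²) = 16464/9 = 16464*(⅑) = 5488/3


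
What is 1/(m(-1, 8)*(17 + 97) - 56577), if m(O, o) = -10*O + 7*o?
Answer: -1/49053 ≈ -2.0386e-5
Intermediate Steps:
1/(m(-1, 8)*(17 + 97) - 56577) = 1/((-10*(-1) + 7*8)*(17 + 97) - 56577) = 1/((10 + 56)*114 - 56577) = 1/(66*114 - 56577) = 1/(7524 - 56577) = 1/(-49053) = -1/49053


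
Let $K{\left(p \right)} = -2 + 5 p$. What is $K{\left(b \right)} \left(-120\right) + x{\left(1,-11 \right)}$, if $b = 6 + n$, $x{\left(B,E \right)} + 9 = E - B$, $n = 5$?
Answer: $-6381$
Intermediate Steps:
$x{\left(B,E \right)} = -9 + E - B$ ($x{\left(B,E \right)} = -9 - \left(B - E\right) = -9 + E - B$)
$b = 11$ ($b = 6 + 5 = 11$)
$K{\left(b \right)} \left(-120\right) + x{\left(1,-11 \right)} = \left(-2 + 5 \cdot 11\right) \left(-120\right) - 21 = \left(-2 + 55\right) \left(-120\right) - 21 = 53 \left(-120\right) - 21 = -6360 - 21 = -6381$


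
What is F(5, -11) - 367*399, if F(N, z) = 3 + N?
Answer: -146425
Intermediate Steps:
F(5, -11) - 367*399 = (3 + 5) - 367*399 = 8 - 146433 = -146425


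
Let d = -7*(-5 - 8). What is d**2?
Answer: 8281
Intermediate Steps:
d = 91 (d = -7*(-13) = 91)
d**2 = 91**2 = 8281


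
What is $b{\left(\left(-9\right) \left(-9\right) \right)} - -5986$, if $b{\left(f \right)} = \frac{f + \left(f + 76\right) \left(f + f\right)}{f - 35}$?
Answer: $\frac{300871}{46} \approx 6540.7$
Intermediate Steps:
$b{\left(f \right)} = \frac{f + 2 f \left(76 + f\right)}{-35 + f}$ ($b{\left(f \right)} = \frac{f + \left(76 + f\right) 2 f}{-35 + f} = \frac{f + 2 f \left(76 + f\right)}{-35 + f}$)
$b{\left(\left(-9\right) \left(-9\right) \right)} - -5986 = \frac{\left(-9\right) \left(-9\right) \left(153 + 2 \left(\left(-9\right) \left(-9\right)\right)\right)}{-35 - -81} - -5986 = \frac{81 \left(153 + 2 \cdot 81\right)}{-35 + 81} + 5986 = \frac{81 \left(153 + 162\right)}{46} + 5986 = 81 \cdot \frac{1}{46} \cdot 315 + 5986 = \frac{25515}{46} + 5986 = \frac{300871}{46}$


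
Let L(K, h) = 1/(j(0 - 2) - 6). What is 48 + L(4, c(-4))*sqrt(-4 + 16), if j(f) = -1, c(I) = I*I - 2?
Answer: 48 - 2*sqrt(3)/7 ≈ 47.505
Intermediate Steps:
c(I) = -2 + I**2 (c(I) = I**2 - 2 = -2 + I**2)
L(K, h) = -1/7 (L(K, h) = 1/(-1 - 6) = 1/(-7) = -1/7)
48 + L(4, c(-4))*sqrt(-4 + 16) = 48 - sqrt(-4 + 16)/7 = 48 - 2*sqrt(3)/7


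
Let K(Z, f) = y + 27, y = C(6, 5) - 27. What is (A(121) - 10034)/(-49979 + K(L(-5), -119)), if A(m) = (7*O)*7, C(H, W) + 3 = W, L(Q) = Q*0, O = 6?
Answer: 9740/49977 ≈ 0.19489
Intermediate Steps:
L(Q) = 0
C(H, W) = -3 + W
y = -25 (y = (-3 + 5) - 27 = 2 - 27 = -25)
A(m) = 294 (A(m) = (7*6)*7 = 42*7 = 294)
K(Z, f) = 2 (K(Z, f) = -25 + 27 = 2)
(A(121) - 10034)/(-49979 + K(L(-5), -119)) = (294 - 10034)/(-49979 + 2) = -9740/(-49977) = -9740*(-1/49977) = 9740/49977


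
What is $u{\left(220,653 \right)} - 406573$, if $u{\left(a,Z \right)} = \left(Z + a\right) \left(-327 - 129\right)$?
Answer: $-804661$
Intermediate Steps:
$u{\left(a,Z \right)} = - 456 Z - 456 a$ ($u{\left(a,Z \right)} = \left(Z + a\right) \left(-456\right) = - 456 Z - 456 a$)
$u{\left(220,653 \right)} - 406573 = \left(\left(-456\right) 653 - 100320\right) - 406573 = \left(-297768 - 100320\right) - 406573 = -398088 - 406573 = -804661$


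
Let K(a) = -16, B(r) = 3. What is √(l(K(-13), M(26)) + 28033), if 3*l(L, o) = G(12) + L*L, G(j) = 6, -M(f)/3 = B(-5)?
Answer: √253083/3 ≈ 167.69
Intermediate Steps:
M(f) = -9 (M(f) = -3*3 = -9)
l(L, o) = 2 + L²/3 (l(L, o) = (6 + L*L)/3 = (6 + L²)/3 = 2 + L²/3)
√(l(K(-13), M(26)) + 28033) = √((2 + (⅓)*(-16)²) + 28033) = √((2 + (⅓)*256) + 28033) = √((2 + 256/3) + 28033) = √(262/3 + 28033) = √(84361/3) = √253083/3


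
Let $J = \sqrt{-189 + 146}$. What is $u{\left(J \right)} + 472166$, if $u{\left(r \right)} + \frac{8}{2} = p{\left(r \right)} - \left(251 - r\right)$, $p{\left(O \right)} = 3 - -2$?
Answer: $471916 + i \sqrt{43} \approx 4.7192 \cdot 10^{5} + 6.5574 i$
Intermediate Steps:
$p{\left(O \right)} = 5$ ($p{\left(O \right)} = 3 + 2 = 5$)
$J = i \sqrt{43}$ ($J = \sqrt{-43} = i \sqrt{43} \approx 6.5574 i$)
$u{\left(r \right)} = -250 + r$ ($u{\left(r \right)} = -4 - \left(246 - r\right) = -4 + \left(5 + \left(-251 + r\right)\right) = -4 + \left(-246 + r\right) = -250 + r$)
$u{\left(J \right)} + 472166 = \left(-250 + i \sqrt{43}\right) + 472166 = 471916 + i \sqrt{43}$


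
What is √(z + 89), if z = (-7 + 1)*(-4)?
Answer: √113 ≈ 10.630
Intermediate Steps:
z = 24 (z = -6*(-4) = 24)
√(z + 89) = √(24 + 89) = √113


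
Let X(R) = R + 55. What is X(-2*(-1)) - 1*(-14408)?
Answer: 14465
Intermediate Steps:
X(R) = 55 + R
X(-2*(-1)) - 1*(-14408) = (55 - 2*(-1)) - 1*(-14408) = (55 + 2) + 14408 = 57 + 14408 = 14465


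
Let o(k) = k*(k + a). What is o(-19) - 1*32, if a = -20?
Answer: 709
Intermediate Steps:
o(k) = k*(-20 + k) (o(k) = k*(k - 20) = k*(-20 + k))
o(-19) - 1*32 = -19*(-20 - 19) - 1*32 = -19*(-39) - 32 = 741 - 32 = 709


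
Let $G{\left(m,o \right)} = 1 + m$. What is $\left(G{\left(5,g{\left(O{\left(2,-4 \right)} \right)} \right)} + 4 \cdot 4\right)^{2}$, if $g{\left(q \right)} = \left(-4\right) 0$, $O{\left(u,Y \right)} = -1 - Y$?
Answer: $484$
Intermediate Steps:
$g{\left(q \right)} = 0$
$\left(G{\left(5,g{\left(O{\left(2,-4 \right)} \right)} \right)} + 4 \cdot 4\right)^{2} = \left(\left(1 + 5\right) + 4 \cdot 4\right)^{2} = \left(6 + 16\right)^{2} = 22^{2} = 484$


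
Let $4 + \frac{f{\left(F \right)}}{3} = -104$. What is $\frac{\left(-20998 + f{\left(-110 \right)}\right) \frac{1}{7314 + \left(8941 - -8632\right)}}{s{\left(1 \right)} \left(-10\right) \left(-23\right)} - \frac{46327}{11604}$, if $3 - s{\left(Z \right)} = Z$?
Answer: $- \frac{132649960757}{33210706020} \approx -3.9942$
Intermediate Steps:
$s{\left(Z \right)} = 3 - Z$
$f{\left(F \right)} = -324$ ($f{\left(F \right)} = -12 + 3 \left(-104\right) = -12 - 312 = -324$)
$\frac{\left(-20998 + f{\left(-110 \right)}\right) \frac{1}{7314 + \left(8941 - -8632\right)}}{s{\left(1 \right)} \left(-10\right) \left(-23\right)} - \frac{46327}{11604} = \frac{\left(-20998 - 324\right) \frac{1}{7314 + \left(8941 - -8632\right)}}{\left(3 - 1\right) \left(-10\right) \left(-23\right)} - \frac{46327}{11604} = \frac{\left(-21322\right) \frac{1}{7314 + \left(8941 + 8632\right)}}{\left(3 - 1\right) \left(-10\right) \left(-23\right)} - \frac{46327}{11604} = \frac{\left(-21322\right) \frac{1}{7314 + 17573}}{2 \left(-10\right) \left(-23\right)} - \frac{46327}{11604} = \frac{\left(-21322\right) \frac{1}{24887}}{\left(-20\right) \left(-23\right)} - \frac{46327}{11604} = \frac{\left(-21322\right) \frac{1}{24887}}{460} - \frac{46327}{11604} = \left(- \frac{21322}{24887}\right) \frac{1}{460} - \frac{46327}{11604} = - \frac{10661}{5724010} - \frac{46327}{11604} = - \frac{132649960757}{33210706020}$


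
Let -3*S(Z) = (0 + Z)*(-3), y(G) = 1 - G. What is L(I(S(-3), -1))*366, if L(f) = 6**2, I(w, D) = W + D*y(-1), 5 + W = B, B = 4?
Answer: 13176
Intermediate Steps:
S(Z) = Z (S(Z) = -(0 + Z)*(-3)/3 = -Z*(-3)/3 = -(-1)*Z = Z)
W = -1 (W = -5 + 4 = -1)
I(w, D) = -1 + 2*D (I(w, D) = -1 + D*(1 - 1*(-1)) = -1 + D*(1 + 1) = -1 + D*2 = -1 + 2*D)
L(f) = 36
L(I(S(-3), -1))*366 = 36*366 = 13176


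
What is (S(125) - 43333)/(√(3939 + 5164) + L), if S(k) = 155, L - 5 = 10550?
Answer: -227871895/55699461 + 21589*√9103/55699461 ≈ -4.0541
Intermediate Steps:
L = 10555 (L = 5 + 10550 = 10555)
(S(125) - 43333)/(√(3939 + 5164) + L) = (155 - 43333)/(√(3939 + 5164) + 10555) = -43178/(√9103 + 10555) = -43178/(10555 + √9103)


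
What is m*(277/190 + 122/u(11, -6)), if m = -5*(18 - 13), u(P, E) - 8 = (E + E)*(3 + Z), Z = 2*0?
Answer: 9640/133 ≈ 72.481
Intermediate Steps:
Z = 0
u(P, E) = 8 + 6*E (u(P, E) = 8 + (E + E)*(3 + 0) = 8 + (2*E)*3 = 8 + 6*E)
m = -25 (m = -5*5 = -25)
m*(277/190 + 122/u(11, -6)) = -25*(277/190 + 122/(8 + 6*(-6))) = -25*(277*(1/190) + 122/(8 - 36)) = -25*(277/190 + 122/(-28)) = -25*(277/190 + 122*(-1/28)) = -25*(277/190 - 61/14) = -25*(-1928/665) = 9640/133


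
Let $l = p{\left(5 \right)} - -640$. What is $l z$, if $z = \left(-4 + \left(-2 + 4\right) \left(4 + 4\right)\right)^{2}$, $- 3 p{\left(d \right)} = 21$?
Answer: $91152$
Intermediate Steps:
$p{\left(d \right)} = -7$ ($p{\left(d \right)} = \left(- \frac{1}{3}\right) 21 = -7$)
$z = 144$ ($z = \left(-4 + 2 \cdot 8\right)^{2} = \left(-4 + 16\right)^{2} = 12^{2} = 144$)
$l = 633$ ($l = -7 - -640 = -7 + 640 = 633$)
$l z = 633 \cdot 144 = 91152$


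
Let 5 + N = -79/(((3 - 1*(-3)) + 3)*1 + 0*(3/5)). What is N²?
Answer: 15376/81 ≈ 189.83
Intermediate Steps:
N = -124/9 (N = -5 - 79/(((3 - 1*(-3)) + 3)*1 + 0*(3/5)) = -5 - 79/(((3 + 3) + 3)*1 + 0*(3*(⅕))) = -5 - 79/((6 + 3)*1 + 0*(⅗)) = -5 - 79/(9*1 + 0) = -5 - 79/(9 + 0) = -5 - 79/9 = -124/9 ≈ -13.778)
N² = (-124/9)² = 15376/81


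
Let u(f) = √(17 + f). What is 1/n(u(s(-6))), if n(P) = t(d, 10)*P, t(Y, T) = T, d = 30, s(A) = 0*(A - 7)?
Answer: √17/170 ≈ 0.024254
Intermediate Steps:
s(A) = 0 (s(A) = 0*(-7 + A) = 0)
n(P) = 10*P
1/n(u(s(-6))) = 1/(10*√(17 + 0)) = 1/(10*√17) = √17/170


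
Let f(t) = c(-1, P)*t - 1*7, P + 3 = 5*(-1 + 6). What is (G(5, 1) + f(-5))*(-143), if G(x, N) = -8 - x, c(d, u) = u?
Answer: 18590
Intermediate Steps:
P = 22 (P = -3 + 5*(-1 + 6) = -3 + 5*5 = -3 + 25 = 22)
f(t) = -7 + 22*t (f(t) = 22*t - 1*7 = 22*t - 7 = -7 + 22*t)
(G(5, 1) + f(-5))*(-143) = ((-8 - 1*5) + (-7 + 22*(-5)))*(-143) = ((-8 - 5) + (-7 - 110))*(-143) = (-13 - 117)*(-143) = -130*(-143) = 18590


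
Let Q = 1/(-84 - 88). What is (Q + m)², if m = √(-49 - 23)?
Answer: (1 - 1032*I*√2)²/29584 ≈ -72.0 - 0.098666*I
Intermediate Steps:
m = 6*I*√2 (m = √(-72) = 6*I*√2 ≈ 8.4853*I)
Q = -1/172 (Q = 1/(-172) = -1/172 ≈ -0.0058140)
(Q + m)² = (-1/172 + 6*I*√2)²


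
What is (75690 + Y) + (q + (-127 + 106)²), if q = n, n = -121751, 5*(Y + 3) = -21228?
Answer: -249343/5 ≈ -49869.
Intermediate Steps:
Y = -21243/5 (Y = -3 + (⅕)*(-21228) = -3 - 21228/5 = -21243/5 ≈ -4248.6)
q = -121751
(75690 + Y) + (q + (-127 + 106)²) = (75690 - 21243/5) + (-121751 + (-127 + 106)²) = 357207/5 + (-121751 + (-21)²) = 357207/5 + (-121751 + 441) = 357207/5 - 121310 = -249343/5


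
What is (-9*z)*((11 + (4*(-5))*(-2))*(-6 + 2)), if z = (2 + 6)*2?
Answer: 29376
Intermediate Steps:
z = 16 (z = 8*2 = 16)
(-9*z)*((11 + (4*(-5))*(-2))*(-6 + 2)) = (-9*16)*((11 + (4*(-5))*(-2))*(-6 + 2)) = -144*(11 - 20*(-2))*(-4) = -144*(11 + 40)*(-4) = -7344*(-4) = -144*(-204) = 29376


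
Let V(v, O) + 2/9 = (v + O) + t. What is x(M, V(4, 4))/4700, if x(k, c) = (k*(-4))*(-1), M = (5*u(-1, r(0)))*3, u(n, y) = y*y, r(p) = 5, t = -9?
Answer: 15/47 ≈ 0.31915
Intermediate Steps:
u(n, y) = y**2
M = 375 (M = (5*5**2)*3 = (5*25)*3 = 125*3 = 375)
V(v, O) = -83/9 + O + v (V(v, O) = -2/9 + ((v + O) - 9) = -2/9 + ((O + v) - 9) = -2/9 + (-9 + O + v) = -83/9 + O + v)
x(k, c) = 4*k (x(k, c) = -4*k*(-1) = 4*k)
x(M, V(4, 4))/4700 = (4*375)/4700 = 1500*(1/4700) = 15/47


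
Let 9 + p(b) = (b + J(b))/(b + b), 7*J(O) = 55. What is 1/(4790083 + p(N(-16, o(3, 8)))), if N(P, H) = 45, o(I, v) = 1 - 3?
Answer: 63/301774699 ≈ 2.0876e-7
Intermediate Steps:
o(I, v) = -2
J(O) = 55/7 (J(O) = (1/7)*55 = 55/7)
p(b) = -9 + (55/7 + b)/(2*b) (p(b) = -9 + (b + 55/7)/(b + b) = -9 + (55/7 + b)/((2*b)) = -9 + (55/7 + b)*(1/(2*b)) = -9 + (55/7 + b)/(2*b))
1/(4790083 + p(N(-16, o(3, 8)))) = 1/(4790083 + (1/14)*(55 - 119*45)/45) = 1/(4790083 + (1/14)*(1/45)*(55 - 5355)) = 1/(4790083 + (1/14)*(1/45)*(-5300)) = 1/(4790083 - 530/63) = 1/(301774699/63) = 63/301774699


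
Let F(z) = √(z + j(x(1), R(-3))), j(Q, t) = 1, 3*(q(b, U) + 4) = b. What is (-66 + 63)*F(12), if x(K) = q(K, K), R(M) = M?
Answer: -3*√13 ≈ -10.817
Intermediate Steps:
q(b, U) = -4 + b/3
x(K) = -4 + K/3
F(z) = √(1 + z) (F(z) = √(z + 1) = √(1 + z))
(-66 + 63)*F(12) = (-66 + 63)*√(1 + 12) = -3*√13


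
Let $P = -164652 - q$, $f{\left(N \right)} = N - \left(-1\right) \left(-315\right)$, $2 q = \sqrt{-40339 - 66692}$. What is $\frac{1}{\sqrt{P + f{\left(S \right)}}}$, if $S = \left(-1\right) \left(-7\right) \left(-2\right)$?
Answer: $\frac{\sqrt{2}}{\sqrt{-329962 - i \sqrt{107031}}} \approx 1.2205 \cdot 10^{-6} + 0.002462 i$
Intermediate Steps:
$q = \frac{i \sqrt{107031}}{2}$ ($q = \frac{\sqrt{-40339 - 66692}}{2} = \frac{\sqrt{-107031}}{2} = \frac{i \sqrt{107031}}{2} \approx 163.58 i$)
$S = -14$ ($S = 7 \left(-2\right) = -14$)
$f{\left(N \right)} = -315 + N$ ($f{\left(N \right)} = N - 315 = -315 + N$)
$P = -164652 - \frac{i \sqrt{107031}}{2} \approx -1.6465 \cdot 10^{5} - 163.58 i$
$\frac{1}{\sqrt{P + f{\left(S \right)}}} = \frac{1}{\sqrt{\left(-164652 - \frac{i \sqrt{107031}}{2}\right) - 329}} = \frac{1}{\sqrt{-164981 - \frac{i \sqrt{107031}}{2}}}$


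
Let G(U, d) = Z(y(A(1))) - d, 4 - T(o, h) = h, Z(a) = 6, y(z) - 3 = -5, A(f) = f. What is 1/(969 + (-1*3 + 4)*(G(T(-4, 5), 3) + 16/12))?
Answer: 3/2920 ≈ 0.0010274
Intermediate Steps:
y(z) = -2 (y(z) = 3 - 5 = -2)
T(o, h) = 4 - h
G(U, d) = 6 - d
1/(969 + (-1*3 + 4)*(G(T(-4, 5), 3) + 16/12)) = 1/(969 + (-1*3 + 4)*((6 - 1*3) + 16/12)) = 1/(969 + (-3 + 4)*((6 - 3) + 16*(1/12))) = 1/(969 + 1*(3 + 4/3)) = 1/(969 + 1*(13/3)) = 1/(969 + 13/3) = 1/(2920/3) = 3/2920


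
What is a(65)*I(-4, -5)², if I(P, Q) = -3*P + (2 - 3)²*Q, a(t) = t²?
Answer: 207025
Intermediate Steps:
I(P, Q) = Q - 3*P (I(P, Q) = -3*P + (-1)²*Q = -3*P + 1*Q = -3*P + Q = Q - 3*P)
a(65)*I(-4, -5)² = 65²*(-5 - 3*(-4))² = 4225*(-5 + 12)² = 4225*7² = 4225*49 = 207025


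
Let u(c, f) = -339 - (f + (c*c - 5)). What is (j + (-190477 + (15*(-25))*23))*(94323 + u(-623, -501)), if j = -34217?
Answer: 68511557841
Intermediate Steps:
u(c, f) = -334 - f - c² (u(c, f) = -339 - (f + (c² - 5)) = -339 - (f + (-5 + c²)) = -339 - (-5 + f + c²) = -339 + (5 - f - c²) = -334 - f - c²)
(j + (-190477 + (15*(-25))*23))*(94323 + u(-623, -501)) = (-34217 + (-190477 + (15*(-25))*23))*(94323 + (-334 - 1*(-501) - 1*(-623)²)) = (-34217 + (-190477 - 375*23))*(94323 + (-334 + 501 - 1*388129)) = (-34217 + (-190477 - 8625))*(94323 + (-334 + 501 - 388129)) = (-34217 - 199102)*(94323 - 387962) = -233319*(-293639) = 68511557841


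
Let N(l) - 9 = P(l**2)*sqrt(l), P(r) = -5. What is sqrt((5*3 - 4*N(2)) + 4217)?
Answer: 2*sqrt(1049 + 5*sqrt(2)) ≈ 64.995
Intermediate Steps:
N(l) = 9 - 5*sqrt(l)
sqrt((5*3 - 4*N(2)) + 4217) = sqrt((5*3 - 4*(9 - 5*sqrt(2))) + 4217) = sqrt((15 + (-36 + 20*sqrt(2))) + 4217) = sqrt((-21 + 20*sqrt(2)) + 4217) = sqrt(4196 + 20*sqrt(2))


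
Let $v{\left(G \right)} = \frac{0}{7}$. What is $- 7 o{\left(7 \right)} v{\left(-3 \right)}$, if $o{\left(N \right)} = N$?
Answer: $0$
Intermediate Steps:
$v{\left(G \right)} = 0$ ($v{\left(G \right)} = 0 \cdot \frac{1}{7} = 0$)
$- 7 o{\left(7 \right)} v{\left(-3 \right)} = \left(-7\right) 7 \cdot 0 = \left(-49\right) 0 = 0$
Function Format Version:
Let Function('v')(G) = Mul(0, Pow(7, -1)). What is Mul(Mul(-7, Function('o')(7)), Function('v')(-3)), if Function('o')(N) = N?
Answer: 0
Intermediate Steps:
Function('v')(G) = 0 (Function('v')(G) = Mul(0, Rational(1, 7)) = 0)
Mul(Mul(-7, Function('o')(7)), Function('v')(-3)) = Mul(Mul(-7, 7), 0) = Mul(-49, 0) = 0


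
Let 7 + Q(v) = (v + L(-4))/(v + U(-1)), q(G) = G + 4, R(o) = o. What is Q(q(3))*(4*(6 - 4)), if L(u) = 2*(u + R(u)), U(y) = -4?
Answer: -80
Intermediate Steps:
q(G) = 4 + G
L(u) = 4*u (L(u) = 2*(u + u) = 2*(2*u) = 4*u)
Q(v) = -7 + (-16 + v)/(-4 + v) (Q(v) = -7 + (v + 4*(-4))/(v - 4) = -7 + (v - 16)/(-4 + v) = -7 + (-16 + v)/(-4 + v))
Q(q(3))*(4*(6 - 4)) = (6*(2 - (4 + 3))/(-4 + (4 + 3)))*(4*(6 - 4)) = (6*(2 - 1*7)/(-4 + 7))*(4*2) = (6*(2 - 7)/3)*8 = (6*(1/3)*(-5))*8 = -10*8 = -80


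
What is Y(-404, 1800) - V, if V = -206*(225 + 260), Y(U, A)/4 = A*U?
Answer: -2808890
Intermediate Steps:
Y(U, A) = 4*A*U (Y(U, A) = 4*(A*U) = 4*A*U)
V = -99910 (V = -206*485 = -99910)
Y(-404, 1800) - V = 4*1800*(-404) - 1*(-99910) = -2908800 + 99910 = -2808890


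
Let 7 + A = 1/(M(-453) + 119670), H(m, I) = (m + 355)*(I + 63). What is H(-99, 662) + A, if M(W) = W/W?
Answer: 22210099904/119671 ≈ 1.8559e+5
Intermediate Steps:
M(W) = 1
H(m, I) = (63 + I)*(355 + m) (H(m, I) = (355 + m)*(63 + I) = (63 + I)*(355 + m))
A = -837696/119671 (A = -7 + 1/(1 + 119670) = -7 + 1/119671 = -837696/119671 ≈ -7.0000)
H(-99, 662) + A = (22365 + 63*(-99) + 355*662 + 662*(-99)) - 837696/119671 = (22365 - 6237 + 235010 - 65538) - 837696/119671 = 185600 - 837696/119671 = 22210099904/119671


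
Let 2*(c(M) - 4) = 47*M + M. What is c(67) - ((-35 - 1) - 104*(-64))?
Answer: -5008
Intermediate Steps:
c(M) = 4 + 24*M (c(M) = 4 + (47*M + M)/2 = 4 + (48*M)/2 = 4 + 24*M)
c(67) - ((-35 - 1) - 104*(-64)) = (4 + 24*67) - ((-35 - 1) - 104*(-64)) = (4 + 1608) - (-36 + 6656) = 1612 - 1*6620 = 1612 - 6620 = -5008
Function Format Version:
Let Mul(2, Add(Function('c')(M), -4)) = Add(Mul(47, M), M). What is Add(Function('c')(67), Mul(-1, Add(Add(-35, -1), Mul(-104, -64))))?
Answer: -5008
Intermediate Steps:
Function('c')(M) = Add(4, Mul(24, M)) (Function('c')(M) = Add(4, Mul(Rational(1, 2), Add(Mul(47, M), M))) = Add(4, Mul(Rational(1, 2), Mul(48, M))) = Add(4, Mul(24, M)))
Add(Function('c')(67), Mul(-1, Add(Add(-35, -1), Mul(-104, -64)))) = Add(Add(4, Mul(24, 67)), Mul(-1, Add(Add(-35, -1), Mul(-104, -64)))) = Add(Add(4, 1608), Mul(-1, Add(-36, 6656))) = Add(1612, Mul(-1, 6620)) = Add(1612, -6620) = -5008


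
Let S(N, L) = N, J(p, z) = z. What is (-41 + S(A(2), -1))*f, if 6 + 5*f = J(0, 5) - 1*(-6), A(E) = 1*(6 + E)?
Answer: -33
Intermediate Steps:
A(E) = 6 + E
f = 1 (f = -6/5 + (5 - 1*(-6))/5 = -6/5 + (5 + 6)/5 = -6/5 + (⅕)*11 = -6/5 + 11/5 = 1)
(-41 + S(A(2), -1))*f = (-41 + (6 + 2))*1 = (-41 + 8)*1 = -33*1 = -33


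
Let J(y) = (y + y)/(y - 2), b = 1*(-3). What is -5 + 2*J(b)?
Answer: -13/5 ≈ -2.6000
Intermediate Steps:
b = -3
J(y) = 2*y/(-2 + y) (J(y) = (2*y)/(-2 + y) = 2*y/(-2 + y))
-5 + 2*J(b) = -5 + 2*(2*(-3)/(-2 - 3)) = -5 + 2*(2*(-3)/(-5)) = -5 + 2*(2*(-3)*(-⅕)) = -5 + 2*(6/5) = -5 + 12/5 = -13/5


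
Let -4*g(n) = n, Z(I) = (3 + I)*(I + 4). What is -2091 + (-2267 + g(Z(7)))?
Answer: -8771/2 ≈ -4385.5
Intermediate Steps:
Z(I) = (3 + I)*(4 + I)
g(n) = -n/4
-2091 + (-2267 + g(Z(7))) = -2091 + (-2267 - (12 + 7² + 7*7)/4) = -2091 + (-2267 - (12 + 49 + 49)/4) = -2091 + (-2267 - ¼*110) = -2091 + (-2267 - 55/2) = -2091 - 4589/2 = -8771/2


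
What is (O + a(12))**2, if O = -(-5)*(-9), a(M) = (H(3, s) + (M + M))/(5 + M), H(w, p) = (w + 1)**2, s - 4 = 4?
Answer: 525625/289 ≈ 1818.8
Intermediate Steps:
s = 8 (s = 4 + 4 = 8)
H(w, p) = (1 + w)**2
a(M) = (16 + 2*M)/(5 + M) (a(M) = ((1 + 3)**2 + (M + M))/(5 + M) = (4**2 + 2*M)/(5 + M) = (16 + 2*M)/(5 + M))
O = -45 (O = -5*9 = -45)
(O + a(12))**2 = (-45 + 2*(8 + 12)/(5 + 12))**2 = (-45 + 2*20/17)**2 = (-45 + 2*(1/17)*20)**2 = (-45 + 40/17)**2 = (-725/17)**2 = 525625/289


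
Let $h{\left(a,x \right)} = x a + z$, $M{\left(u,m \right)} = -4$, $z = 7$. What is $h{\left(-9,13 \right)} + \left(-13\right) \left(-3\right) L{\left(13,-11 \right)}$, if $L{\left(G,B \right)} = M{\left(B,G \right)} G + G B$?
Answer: $-7715$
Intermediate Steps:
$h{\left(a,x \right)} = 7 + a x$ ($h{\left(a,x \right)} = x a + 7 = a x + 7 = 7 + a x$)
$L{\left(G,B \right)} = - 4 G + B G$ ($L{\left(G,B \right)} = - 4 G + G B = - 4 G + B G$)
$h{\left(-9,13 \right)} + \left(-13\right) \left(-3\right) L{\left(13,-11 \right)} = \left(7 - 117\right) + \left(-13\right) \left(-3\right) 13 \left(-4 - 11\right) = \left(7 - 117\right) + 39 \cdot 13 \left(-15\right) = -110 + 39 \left(-195\right) = -110 - 7605 = -7715$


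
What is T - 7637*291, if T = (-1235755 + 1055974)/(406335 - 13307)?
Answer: -873452637057/393028 ≈ -2.2224e+6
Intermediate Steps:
T = -179781/393028 ≈ -0.45743
T - 7637*291 = -179781/393028 - 7637*291 = -179781/393028 - 2222367 = -873452637057/393028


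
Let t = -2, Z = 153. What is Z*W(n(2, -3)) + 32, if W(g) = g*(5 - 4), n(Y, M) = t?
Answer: -274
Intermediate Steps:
n(Y, M) = -2
W(g) = g (W(g) = g*1 = g)
Z*W(n(2, -3)) + 32 = 153*(-2) + 32 = -306 + 32 = -274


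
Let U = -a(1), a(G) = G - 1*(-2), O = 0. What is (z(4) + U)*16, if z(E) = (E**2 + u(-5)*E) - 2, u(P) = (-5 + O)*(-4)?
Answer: 1456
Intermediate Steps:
a(G) = 2 + G (a(G) = G + 2 = 2 + G)
u(P) = 20 (u(P) = (-5 + 0)*(-4) = -5*(-4) = 20)
z(E) = -2 + E**2 + 20*E (z(E) = (E**2 + 20*E) - 2 = -2 + E**2 + 20*E)
U = -3 (U = -(2 + 1) = -1*3 = -3)
(z(4) + U)*16 = ((-2 + 4**2 + 20*4) - 3)*16 = ((-2 + 16 + 80) - 3)*16 = (94 - 3)*16 = 91*16 = 1456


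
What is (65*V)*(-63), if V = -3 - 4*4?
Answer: 77805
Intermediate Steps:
V = -19 (V = -3 - 16 = -19)
(65*V)*(-63) = (65*(-19))*(-63) = -1235*(-63) = 77805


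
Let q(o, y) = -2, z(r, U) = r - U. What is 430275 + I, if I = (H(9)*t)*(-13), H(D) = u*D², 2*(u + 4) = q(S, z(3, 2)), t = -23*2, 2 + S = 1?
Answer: 188085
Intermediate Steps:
S = -1 (S = -2 + 1 = -1)
t = -46
u = -5 (u = -4 + (½)*(-2) = -4 - 1 = -5)
H(D) = -5*D²
I = -242190 (I = (-5*9²*(-46))*(-13) = (-5*81*(-46))*(-13) = -405*(-46)*(-13) = 18630*(-13) = -242190)
430275 + I = 430275 - 242190 = 188085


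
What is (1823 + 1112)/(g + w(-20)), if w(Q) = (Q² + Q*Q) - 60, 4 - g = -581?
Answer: 587/265 ≈ 2.2151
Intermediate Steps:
g = 585 (g = 4 - 1*(-581) = 4 + 581 = 585)
w(Q) = -60 + 2*Q² (w(Q) = (Q² + Q²) - 60 = 2*Q² - 60 = -60 + 2*Q²)
(1823 + 1112)/(g + w(-20)) = (1823 + 1112)/(585 + (-60 + 2*(-20)²)) = 2935/(585 + (-60 + 2*400)) = 2935/(585 + (-60 + 800)) = 2935/(585 + 740) = 2935/1325 = 2935*(1/1325) = 587/265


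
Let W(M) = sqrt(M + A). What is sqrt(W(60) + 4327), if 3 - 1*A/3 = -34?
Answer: sqrt(4327 + 3*sqrt(19)) ≈ 65.879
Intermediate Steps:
A = 111 (A = 9 - 3*(-34) = 9 + 102 = 111)
W(M) = sqrt(111 + M) (W(M) = sqrt(M + 111) = sqrt(111 + M))
sqrt(W(60) + 4327) = sqrt(sqrt(111 + 60) + 4327) = sqrt(sqrt(171) + 4327) = sqrt(3*sqrt(19) + 4327) = sqrt(4327 + 3*sqrt(19))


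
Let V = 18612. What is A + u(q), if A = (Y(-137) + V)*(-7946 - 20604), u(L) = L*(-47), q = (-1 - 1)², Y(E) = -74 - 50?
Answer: -527832588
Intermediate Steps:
Y(E) = -124
q = 4 (q = (-2)² = 4)
u(L) = -47*L
A = -527832400 (A = (-124 + 18612)*(-7946 - 20604) = 18488*(-28550) = -527832400)
A + u(q) = -527832400 - 47*4 = -527832400 - 188 = -527832588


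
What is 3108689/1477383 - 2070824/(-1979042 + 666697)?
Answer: 7139072639297/1938836193135 ≈ 3.6821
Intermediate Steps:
3108689/1477383 - 2070824/(-1979042 + 666697) = 3108689*(1/1477383) - 2070824/(-1312345) = 3108689/1477383 - 2070824*(-1/1312345) = 3108689/1477383 + 2070824/1312345 = 7139072639297/1938836193135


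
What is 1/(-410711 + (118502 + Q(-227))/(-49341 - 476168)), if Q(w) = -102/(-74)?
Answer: -19443833/7985800479888 ≈ -2.4348e-6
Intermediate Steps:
Q(w) = 51/37 (Q(w) = -102*(-1/74) = 51/37)
1/(-410711 + (118502 + Q(-227))/(-49341 - 476168)) = 1/(-410711 + (118502 + 51/37)/(-49341 - 476168)) = 1/(-410711 + (4384625/37)/(-525509)) = 1/(-410711 + (4384625/37)*(-1/525509)) = 1/(-410711 - 4384625/19443833) = 1/(-7985800479888/19443833) = -19443833/7985800479888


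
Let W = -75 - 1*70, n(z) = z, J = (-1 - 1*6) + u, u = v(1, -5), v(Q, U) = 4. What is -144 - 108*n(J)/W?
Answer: -21204/145 ≈ -146.23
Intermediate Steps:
u = 4
J = -3 (J = (-1 - 1*6) + 4 = (-1 - 6) + 4 = -7 + 4 = -3)
W = -145 (W = -75 - 70 = -145)
-144 - 108*n(J)/W = -144 - (-324)/(-145) = -144 - (-324)*(-1)/145 = -144 - 108*3/145 = -144 - 324/145 = -21204/145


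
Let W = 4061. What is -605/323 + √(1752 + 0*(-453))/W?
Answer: -605/323 + 2*√438/4061 ≈ -1.8628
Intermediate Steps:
-605/323 + √(1752 + 0*(-453))/W = -605/323 + √(1752 + 0*(-453))/4061 = -605*1/323 + √(1752 + 0)*(1/4061) = -605/323 + √1752*(1/4061) = -605/323 + (2*√438)*(1/4061) = -605/323 + 2*√438/4061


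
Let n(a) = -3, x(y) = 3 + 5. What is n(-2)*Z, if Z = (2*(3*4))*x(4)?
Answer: -576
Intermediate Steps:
x(y) = 8
Z = 192 (Z = (2*(3*4))*8 = (2*12)*8 = 24*8 = 192)
n(-2)*Z = -3*192 = -576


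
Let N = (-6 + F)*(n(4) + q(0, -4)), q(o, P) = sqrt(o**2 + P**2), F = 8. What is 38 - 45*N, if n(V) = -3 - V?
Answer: 308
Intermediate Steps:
q(o, P) = sqrt(P**2 + o**2)
N = -6 (N = (-6 + 8)*((-3 - 1*4) + sqrt((-4)**2 + 0**2)) = 2*((-3 - 4) + sqrt(16 + 0)) = 2*(-7 + sqrt(16)) = 2*(-7 + 4) = 2*(-3) = -6)
38 - 45*N = 38 - 45*(-6) = 38 + 270 = 308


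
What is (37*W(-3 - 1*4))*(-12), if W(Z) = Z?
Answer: 3108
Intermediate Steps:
(37*W(-3 - 1*4))*(-12) = (37*(-3 - 1*4))*(-12) = (37*(-3 - 4))*(-12) = (37*(-7))*(-12) = -259*(-12) = 3108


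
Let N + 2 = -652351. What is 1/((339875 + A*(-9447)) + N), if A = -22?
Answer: -1/104644 ≈ -9.5562e-6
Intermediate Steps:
N = -652353 (N = -2 - 652351 = -652353)
1/((339875 + A*(-9447)) + N) = 1/((339875 - 22*(-9447)) - 652353) = 1/((339875 + 207834) - 652353) = 1/(547709 - 652353) = 1/(-104644) = -1/104644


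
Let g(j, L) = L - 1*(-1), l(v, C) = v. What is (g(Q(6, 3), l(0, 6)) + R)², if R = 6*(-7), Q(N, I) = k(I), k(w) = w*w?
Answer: 1681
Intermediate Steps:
k(w) = w²
Q(N, I) = I²
R = -42
g(j, L) = 1 + L (g(j, L) = L + 1 = 1 + L)
(g(Q(6, 3), l(0, 6)) + R)² = ((1 + 0) - 42)² = (1 - 42)² = (-41)² = 1681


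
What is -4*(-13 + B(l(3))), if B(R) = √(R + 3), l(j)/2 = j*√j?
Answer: 52 - 4*√(3 + 6*√3) ≈ 37.362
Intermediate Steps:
l(j) = 2*j^(3/2) (l(j) = 2*(j*√j) = 2*j^(3/2))
B(R) = √(3 + R)
-4*(-13 + B(l(3))) = -4*(-13 + √(3 + 2*3^(3/2))) = -4*(-13 + √(3 + 2*(3*√3))) = -4*(-13 + √(3 + 6*√3)) = 52 - 4*√(3 + 6*√3)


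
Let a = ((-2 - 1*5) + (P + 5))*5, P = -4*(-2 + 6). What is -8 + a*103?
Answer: -9278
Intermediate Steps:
P = -16 (P = -4*4 = -16)
a = -90 (a = ((-2 - 1*5) + (-16 + 5))*5 = ((-2 - 5) - 11)*5 = (-7 - 11)*5 = -18*5 = -90)
-8 + a*103 = -8 - 90*103 = -8 - 9270 = -9278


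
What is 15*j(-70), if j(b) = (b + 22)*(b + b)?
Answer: 100800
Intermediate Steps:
j(b) = 2*b*(22 + b) (j(b) = (22 + b)*(2*b) = 2*b*(22 + b))
15*j(-70) = 15*(2*(-70)*(22 - 70)) = 15*(2*(-70)*(-48)) = 15*6720 = 100800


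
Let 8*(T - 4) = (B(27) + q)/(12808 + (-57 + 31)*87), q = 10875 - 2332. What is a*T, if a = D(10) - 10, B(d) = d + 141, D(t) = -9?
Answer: -6577477/84368 ≈ -77.962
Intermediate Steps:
q = 8543
B(d) = 141 + d
a = -19 (a = -9 - 10 = -19)
T = 346183/84368 (T = 4 + (((141 + 27) + 8543)/(12808 + (-57 + 31)*87))/8 = 4 + ((168 + 8543)/(12808 - 26*87))/8 = 4 + (8711/(12808 - 2262))/8 = 4 + (8711/10546)/8 = 4 + (8711*(1/10546))/8 = 4 + (⅛)*(8711/10546) = 4 + 8711/84368 = 346183/84368 ≈ 4.1032)
a*T = -19*346183/84368 = -6577477/84368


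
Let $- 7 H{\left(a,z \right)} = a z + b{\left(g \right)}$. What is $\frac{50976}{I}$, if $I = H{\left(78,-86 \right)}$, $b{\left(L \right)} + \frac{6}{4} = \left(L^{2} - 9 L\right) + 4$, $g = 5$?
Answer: $\frac{713664}{13451} \approx 53.057$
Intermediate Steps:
$b{\left(L \right)} = \frac{5}{2} + L^{2} - 9 L$ ($b{\left(L \right)} = - \frac{3}{2} + \left(\left(L^{2} - 9 L\right) + 4\right) = - \frac{3}{2} + \left(4 + L^{2} - 9 L\right) = \frac{5}{2} + L^{2} - 9 L$)
$H{\left(a,z \right)} = \frac{5}{2} - \frac{a z}{7}$ ($H{\left(a,z \right)} = - \frac{a z + \left(\frac{5}{2} + 5^{2} - 45\right)}{7} = - \frac{a z + \left(\frac{5}{2} + 25 - 45\right)}{7} = - \frac{a z - \frac{35}{2}}{7} = - \frac{- \frac{35}{2} + a z}{7} = \frac{5}{2} - \frac{a z}{7}$)
$I = \frac{13451}{14}$ ($I = \frac{5}{2} - \frac{78}{7} \left(-86\right) = \frac{5}{2} + \frac{6708}{7} = \frac{13451}{14} \approx 960.79$)
$\frac{50976}{I} = \frac{50976}{\frac{13451}{14}} = 50976 \cdot \frac{14}{13451} = \frac{713664}{13451}$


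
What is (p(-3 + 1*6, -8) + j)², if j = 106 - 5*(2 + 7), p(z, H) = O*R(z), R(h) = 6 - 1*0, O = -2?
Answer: 2401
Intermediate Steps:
R(h) = 6 (R(h) = 6 + 0 = 6)
p(z, H) = -12 (p(z, H) = -2*6 = -12)
j = 61 (j = 106 - 5*9 = 106 - 1*45 = 106 - 45 = 61)
(p(-3 + 1*6, -8) + j)² = (-12 + 61)² = 49² = 2401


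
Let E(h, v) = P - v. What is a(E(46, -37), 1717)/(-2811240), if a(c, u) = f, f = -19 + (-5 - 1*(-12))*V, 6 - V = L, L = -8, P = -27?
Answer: -79/2811240 ≈ -2.8101e-5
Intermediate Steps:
E(h, v) = -27 - v
V = 14 (V = 6 - 1*(-8) = 6 + 8 = 14)
f = 79 (f = -19 + (-5 - 1*(-12))*14 = -19 + (-5 + 12)*14 = -19 + 7*14 = -19 + 98 = 79)
a(c, u) = 79
a(E(46, -37), 1717)/(-2811240) = 79/(-2811240) = 79*(-1/2811240) = -79/2811240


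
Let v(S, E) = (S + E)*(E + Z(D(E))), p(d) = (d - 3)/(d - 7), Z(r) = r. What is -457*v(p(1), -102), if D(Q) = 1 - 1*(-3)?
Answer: -13659730/3 ≈ -4.5532e+6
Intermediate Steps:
D(Q) = 4 (D(Q) = 1 + 3 = 4)
p(d) = (-3 + d)/(-7 + d)
v(S, E) = (4 + E)*(E + S) (v(S, E) = (S + E)*(E + 4) = (E + S)*(4 + E) = (4 + E)*(E + S))
-457*v(p(1), -102) = -457*((-102)² + 4*(-102) + 4*((-3 + 1)/(-7 + 1)) - 102*(-3 + 1)/(-7 + 1)) = -457*(10404 - 408 + 4*(-2/(-6)) - 102*(-2)/(-6)) = -457*(10404 - 408 + 4*(-⅙*(-2)) - (-17)*(-2)) = -457*(10404 - 408 + 4*(⅓) - 102*⅓) = -457*(10404 - 408 + 4/3 - 34) = -457*29890/3 = -13659730/3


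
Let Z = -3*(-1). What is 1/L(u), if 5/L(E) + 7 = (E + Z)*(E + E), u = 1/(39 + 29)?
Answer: -15979/11560 ≈ -1.3823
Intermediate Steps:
Z = 3
u = 1/68 ≈ 0.014706
L(E) = 5/(-7 + 2*E*(3 + E)) (L(E) = 5/(-7 + (E + 3)*(E + E)) = 5/(-7 + (3 + E)*(2*E)) = 5/(-7 + 2*E*(3 + E)))
1/L(u) = 1/(5/(-7 + 2*(1/68)² + 6*(1/68))) = 1/(5/(-7 + 2*(1/4624) + 3/34)) = 1/(5/(-7 + 1/2312 + 3/34)) = 1/(5/(-15979/2312)) = 1/(5*(-2312/15979)) = 1/(-11560/15979) = -15979/11560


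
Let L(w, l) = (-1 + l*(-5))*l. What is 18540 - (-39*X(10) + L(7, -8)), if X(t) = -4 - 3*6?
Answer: 17994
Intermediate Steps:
X(t) = -22 (X(t) = -4 - 18 = -22)
L(w, l) = l*(-1 - 5*l) (L(w, l) = (-1 - 5*l)*l = l*(-1 - 5*l))
18540 - (-39*X(10) + L(7, -8)) = 18540 - (-39*(-22) - 1*(-8)*(1 + 5*(-8))) = 18540 - (858 - 1*(-8)*(1 - 40)) = 18540 - (858 - 1*(-8)*(-39)) = 18540 - (858 - 312) = 18540 - 1*546 = 18540 - 546 = 17994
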